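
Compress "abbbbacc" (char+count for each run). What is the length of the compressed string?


Input: abbbbacc
Runs:
  'a' x 1 => "a1"
  'b' x 4 => "b4"
  'a' x 1 => "a1"
  'c' x 2 => "c2"
Compressed: "a1b4a1c2"
Compressed length: 8

8


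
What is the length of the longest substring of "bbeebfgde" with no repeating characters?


Input: "bbeebfgde"
Sliding window (track last position of each char):
  Position 0 ('b'): window [0,0] length 1 -- new best
  Position 1 ('b'): repeat (last at 0), move window start to 1
  Position 1 ('b'): window [1,1] length 1
  Position 2 ('e'): window [1,2] length 2 -- new best
  Position 3 ('e'): repeat (last at 2), move window start to 3
  Position 3 ('e'): window [3,3] length 1
  Position 4 ('b'): window [3,4] length 2
  Position 5 ('f'): window [3,5] length 3 -- new best
  Position 6 ('g'): window [3,6] length 4 -- new best
  Position 7 ('d'): window [3,7] length 5 -- new best
  Position 8 ('e'): repeat (last at 3), move window start to 4
  Position 8 ('e'): window [4,8] length 5
Longest substring with no repeats: "ebfgd" with length 5

5


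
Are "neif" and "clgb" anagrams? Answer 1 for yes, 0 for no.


Strings: "neif", "clgb"
Sorted first:  efin
Sorted second: bcgl
Differ at position 0: 'e' vs 'b' => not anagrams

0


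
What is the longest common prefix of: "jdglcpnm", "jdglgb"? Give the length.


Words: jdglcpnm, jdglgb
  Position 0: all 'j' => match
  Position 1: all 'd' => match
  Position 2: all 'g' => match
  Position 3: all 'l' => match
  Position 4: ('c', 'g') => mismatch, stop
LCP = "jdgl" (length 4)

4


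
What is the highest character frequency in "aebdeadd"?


Input: aebdeadd
Character counts:
  'a': 2
  'b': 1
  'd': 3
  'e': 2
Maximum frequency: 3

3


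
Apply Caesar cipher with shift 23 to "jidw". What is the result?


Caesar cipher: shift "jidw" by 23
  'j' (pos 9) + 23 = pos 6 = 'g'
  'i' (pos 8) + 23 = pos 5 = 'f'
  'd' (pos 3) + 23 = pos 0 = 'a'
  'w' (pos 22) + 23 = pos 19 = 't'
Result: gfat

gfat


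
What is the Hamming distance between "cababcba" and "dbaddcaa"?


Comparing "cababcba" and "dbaddcaa" position by position:
  Position 0: 'c' vs 'd' => differ
  Position 1: 'a' vs 'b' => differ
  Position 2: 'b' vs 'a' => differ
  Position 3: 'a' vs 'd' => differ
  Position 4: 'b' vs 'd' => differ
  Position 5: 'c' vs 'c' => same
  Position 6: 'b' vs 'a' => differ
  Position 7: 'a' vs 'a' => same
Total differences (Hamming distance): 6

6


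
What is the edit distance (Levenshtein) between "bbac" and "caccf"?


Computing edit distance: "bbac" -> "caccf"
DP table:
           c    a    c    c    f
      0    1    2    3    4    5
  b   1    1    2    3    4    5
  b   2    2    2    3    4    5
  a   3    3    2    3    4    5
  c   4    3    3    2    3    4
Edit distance = dp[4][5] = 4

4


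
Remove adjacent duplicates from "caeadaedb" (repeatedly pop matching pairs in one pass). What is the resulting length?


Input: caeadaedb
Stack-based adjacent duplicate removal:
  Read 'c': push. Stack: c
  Read 'a': push. Stack: ca
  Read 'e': push. Stack: cae
  Read 'a': push. Stack: caea
  Read 'd': push. Stack: caead
  Read 'a': push. Stack: caeada
  Read 'e': push. Stack: caeadae
  Read 'd': push. Stack: caeadaed
  Read 'b': push. Stack: caeadaedb
Final stack: "caeadaedb" (length 9)

9


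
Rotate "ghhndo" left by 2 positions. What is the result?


Input: "ghhndo", rotate left by 2
First 2 characters: "gh"
Remaining characters: "hndo"
Concatenate remaining + first: "hndo" + "gh" = "hndogh"

hndogh


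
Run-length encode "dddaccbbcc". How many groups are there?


Input: dddaccbbcc
Scanning for consecutive runs:
  Group 1: 'd' x 3 (positions 0-2)
  Group 2: 'a' x 1 (positions 3-3)
  Group 3: 'c' x 2 (positions 4-5)
  Group 4: 'b' x 2 (positions 6-7)
  Group 5: 'c' x 2 (positions 8-9)
Total groups: 5

5


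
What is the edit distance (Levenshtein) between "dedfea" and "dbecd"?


Computing edit distance: "dedfea" -> "dbecd"
DP table:
           d    b    e    c    d
      0    1    2    3    4    5
  d   1    0    1    2    3    4
  e   2    1    1    1    2    3
  d   3    2    2    2    2    2
  f   4    3    3    3    3    3
  e   5    4    4    3    4    4
  a   6    5    5    4    4    5
Edit distance = dp[6][5] = 5

5


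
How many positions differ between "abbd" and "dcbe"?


Comparing "abbd" and "dcbe" position by position:
  Position 0: 'a' vs 'd' => DIFFER
  Position 1: 'b' vs 'c' => DIFFER
  Position 2: 'b' vs 'b' => same
  Position 3: 'd' vs 'e' => DIFFER
Positions that differ: 3

3


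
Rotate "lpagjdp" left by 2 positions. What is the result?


Input: "lpagjdp", rotate left by 2
First 2 characters: "lp"
Remaining characters: "agjdp"
Concatenate remaining + first: "agjdp" + "lp" = "agjdplp"

agjdplp


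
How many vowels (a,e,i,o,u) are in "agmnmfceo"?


Input: agmnmfceo
Checking each character:
  'a' at position 0: vowel (running total: 1)
  'g' at position 1: consonant
  'm' at position 2: consonant
  'n' at position 3: consonant
  'm' at position 4: consonant
  'f' at position 5: consonant
  'c' at position 6: consonant
  'e' at position 7: vowel (running total: 2)
  'o' at position 8: vowel (running total: 3)
Total vowels: 3

3


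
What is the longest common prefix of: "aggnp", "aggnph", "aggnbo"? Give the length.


Words: aggnp, aggnph, aggnbo
  Position 0: all 'a' => match
  Position 1: all 'g' => match
  Position 2: all 'g' => match
  Position 3: all 'n' => match
  Position 4: ('p', 'p', 'b') => mismatch, stop
LCP = "aggn" (length 4)

4


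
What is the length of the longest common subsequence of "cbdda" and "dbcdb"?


LCS of "cbdda" and "dbcdb"
DP table:
           d    b    c    d    b
      0    0    0    0    0    0
  c   0    0    0    1    1    1
  b   0    0    1    1    1    2
  d   0    1    1    1    2    2
  d   0    1    1    1    2    2
  a   0    1    1    1    2    2
LCS length = dp[5][5] = 2

2


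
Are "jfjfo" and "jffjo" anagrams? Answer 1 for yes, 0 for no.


Strings: "jfjfo", "jffjo"
Sorted first:  ffjjo
Sorted second: ffjjo
Sorted forms match => anagrams

1


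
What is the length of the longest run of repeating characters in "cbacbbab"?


Input: "cbacbbab"
Scanning for longest run:
  Position 1 ('b'): new char, reset run to 1
  Position 2 ('a'): new char, reset run to 1
  Position 3 ('c'): new char, reset run to 1
  Position 4 ('b'): new char, reset run to 1
  Position 5 ('b'): continues run of 'b', length=2
  Position 6 ('a'): new char, reset run to 1
  Position 7 ('b'): new char, reset run to 1
Longest run: 'b' with length 2

2


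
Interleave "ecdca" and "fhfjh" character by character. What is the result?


Interleaving "ecdca" and "fhfjh":
  Position 0: 'e' from first, 'f' from second => "ef"
  Position 1: 'c' from first, 'h' from second => "ch"
  Position 2: 'd' from first, 'f' from second => "df"
  Position 3: 'c' from first, 'j' from second => "cj"
  Position 4: 'a' from first, 'h' from second => "ah"
Result: efchdfcjah

efchdfcjah


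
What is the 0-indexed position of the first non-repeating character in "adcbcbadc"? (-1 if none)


Input: adcbcbadc
Character frequencies:
  'a': 2
  'b': 2
  'c': 3
  'd': 2
Scanning left to right for freq == 1:
  Position 0 ('a'): freq=2, skip
  Position 1 ('d'): freq=2, skip
  Position 2 ('c'): freq=3, skip
  Position 3 ('b'): freq=2, skip
  Position 4 ('c'): freq=3, skip
  Position 5 ('b'): freq=2, skip
  Position 6 ('a'): freq=2, skip
  Position 7 ('d'): freq=2, skip
  Position 8 ('c'): freq=3, skip
  No unique character found => answer = -1

-1


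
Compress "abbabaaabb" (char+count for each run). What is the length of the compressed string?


Input: abbabaaabb
Runs:
  'a' x 1 => "a1"
  'b' x 2 => "b2"
  'a' x 1 => "a1"
  'b' x 1 => "b1"
  'a' x 3 => "a3"
  'b' x 2 => "b2"
Compressed: "a1b2a1b1a3b2"
Compressed length: 12

12


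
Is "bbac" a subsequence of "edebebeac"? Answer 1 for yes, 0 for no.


Check if "bbac" is a subsequence of "edebebeac"
Greedy scan:
  Position 0 ('e'): no match needed
  Position 1 ('d'): no match needed
  Position 2 ('e'): no match needed
  Position 3 ('b'): matches sub[0] = 'b'
  Position 4 ('e'): no match needed
  Position 5 ('b'): matches sub[1] = 'b'
  Position 6 ('e'): no match needed
  Position 7 ('a'): matches sub[2] = 'a'
  Position 8 ('c'): matches sub[3] = 'c'
All 4 characters matched => is a subsequence

1


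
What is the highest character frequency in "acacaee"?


Input: acacaee
Character counts:
  'a': 3
  'c': 2
  'e': 2
Maximum frequency: 3

3


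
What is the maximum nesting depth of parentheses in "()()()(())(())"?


Input: "()()()(())(())"
Tracking depth:
  Position 0 '(': depth becomes 1
  Position 1 ')': depth becomes 0
  Position 2 '(': depth becomes 1
  Position 3 ')': depth becomes 0
  Position 4 '(': depth becomes 1
  Position 5 ')': depth becomes 0
  Position 6 '(': depth becomes 1
  Position 7 '(': depth becomes 2
  Position 8 ')': depth becomes 1
  Position 9 ')': depth becomes 0
  Position 10 '(': depth becomes 1
  Position 11 '(': depth becomes 2
  Position 12 ')': depth becomes 1
  Position 13 ')': depth becomes 0
Maximum depth reached: 2

2


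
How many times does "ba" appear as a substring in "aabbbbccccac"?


Searching for "ba" in "aabbbbccccac"
Scanning each position:
  Position 0: "aa" => no
  Position 1: "ab" => no
  Position 2: "bb" => no
  Position 3: "bb" => no
  Position 4: "bb" => no
  Position 5: "bc" => no
  Position 6: "cc" => no
  Position 7: "cc" => no
  Position 8: "cc" => no
  Position 9: "ca" => no
  Position 10: "ac" => no
Total occurrences: 0

0


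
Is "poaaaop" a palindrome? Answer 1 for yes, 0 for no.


Input: poaaaop
Reversed: poaaaop
  Compare pos 0 ('p') with pos 6 ('p'): match
  Compare pos 1 ('o') with pos 5 ('o'): match
  Compare pos 2 ('a') with pos 4 ('a'): match
Result: palindrome

1


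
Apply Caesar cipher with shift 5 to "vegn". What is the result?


Caesar cipher: shift "vegn" by 5
  'v' (pos 21) + 5 = pos 0 = 'a'
  'e' (pos 4) + 5 = pos 9 = 'j'
  'g' (pos 6) + 5 = pos 11 = 'l'
  'n' (pos 13) + 5 = pos 18 = 's'
Result: ajls

ajls


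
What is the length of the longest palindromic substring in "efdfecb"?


Input: "efdfecb"
Checking substrings for palindromes:
  [0:5] "efdfe" (len 5) => palindrome
  [1:4] "fdf" (len 3) => palindrome
Longest palindromic substring: "efdfe" with length 5

5


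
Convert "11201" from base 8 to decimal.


Input: "11201" in base 8
Positional expansion:
  Digit '1' (value 1) x 8^4 = 4096
  Digit '1' (value 1) x 8^3 = 512
  Digit '2' (value 2) x 8^2 = 128
  Digit '0' (value 0) x 8^1 = 0
  Digit '1' (value 1) x 8^0 = 1
Sum = 4737

4737


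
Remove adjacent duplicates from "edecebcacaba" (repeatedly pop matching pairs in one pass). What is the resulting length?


Input: edecebcacaba
Stack-based adjacent duplicate removal:
  Read 'e': push. Stack: e
  Read 'd': push. Stack: ed
  Read 'e': push. Stack: ede
  Read 'c': push. Stack: edec
  Read 'e': push. Stack: edece
  Read 'b': push. Stack: edeceb
  Read 'c': push. Stack: edecebc
  Read 'a': push. Stack: edecebca
  Read 'c': push. Stack: edecebcac
  Read 'a': push. Stack: edecebcaca
  Read 'b': push. Stack: edecebcacab
  Read 'a': push. Stack: edecebcacaba
Final stack: "edecebcacaba" (length 12)

12


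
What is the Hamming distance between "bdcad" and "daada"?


Comparing "bdcad" and "daada" position by position:
  Position 0: 'b' vs 'd' => differ
  Position 1: 'd' vs 'a' => differ
  Position 2: 'c' vs 'a' => differ
  Position 3: 'a' vs 'd' => differ
  Position 4: 'd' vs 'a' => differ
Total differences (Hamming distance): 5

5


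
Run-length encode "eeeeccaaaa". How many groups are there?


Input: eeeeccaaaa
Scanning for consecutive runs:
  Group 1: 'e' x 4 (positions 0-3)
  Group 2: 'c' x 2 (positions 4-5)
  Group 3: 'a' x 4 (positions 6-9)
Total groups: 3

3


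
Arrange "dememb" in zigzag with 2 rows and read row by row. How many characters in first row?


Zigzag "dememb" into 2 rows:
Placing characters:
  'd' => row 0
  'e' => row 1
  'm' => row 0
  'e' => row 1
  'm' => row 0
  'b' => row 1
Rows:
  Row 0: "dmm"
  Row 1: "eeb"
First row length: 3

3


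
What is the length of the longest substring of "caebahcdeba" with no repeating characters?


Input: "caebahcdeba"
Sliding window (track last position of each char):
  Position 0 ('c'): window [0,0] length 1 -- new best
  Position 1 ('a'): window [0,1] length 2 -- new best
  Position 2 ('e'): window [0,2] length 3 -- new best
  Position 3 ('b'): window [0,3] length 4 -- new best
  Position 4 ('a'): repeat (last at 1), move window start to 2
  Position 4 ('a'): window [2,4] length 3
  Position 5 ('h'): window [2,5] length 4
  Position 6 ('c'): window [2,6] length 5 -- new best
  Position 7 ('d'): window [2,7] length 6 -- new best
  Position 8 ('e'): repeat (last at 2), move window start to 3
  Position 8 ('e'): window [3,8] length 6
  Position 9 ('b'): repeat (last at 3), move window start to 4
  Position 9 ('b'): window [4,9] length 6
  Position 10 ('a'): repeat (last at 4), move window start to 5
  Position 10 ('a'): window [5,10] length 6
Longest substring with no repeats: "ebahcd" with length 6

6


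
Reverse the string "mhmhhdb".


Input: mhmhhdb
Reading characters right to left:
  Position 6: 'b'
  Position 5: 'd'
  Position 4: 'h'
  Position 3: 'h'
  Position 2: 'm'
  Position 1: 'h'
  Position 0: 'm'
Reversed: bdhhmhm

bdhhmhm


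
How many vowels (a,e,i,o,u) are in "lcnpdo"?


Input: lcnpdo
Checking each character:
  'l' at position 0: consonant
  'c' at position 1: consonant
  'n' at position 2: consonant
  'p' at position 3: consonant
  'd' at position 4: consonant
  'o' at position 5: vowel (running total: 1)
Total vowels: 1

1


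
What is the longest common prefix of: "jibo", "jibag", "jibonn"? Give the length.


Words: jibo, jibag, jibonn
  Position 0: all 'j' => match
  Position 1: all 'i' => match
  Position 2: all 'b' => match
  Position 3: ('o', 'a', 'o') => mismatch, stop
LCP = "jib" (length 3)

3


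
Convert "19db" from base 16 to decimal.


Input: "19db" in base 16
Positional expansion:
  Digit '1' (value 1) x 16^3 = 4096
  Digit '9' (value 9) x 16^2 = 2304
  Digit 'd' (value 13) x 16^1 = 208
  Digit 'b' (value 11) x 16^0 = 11
Sum = 6619

6619


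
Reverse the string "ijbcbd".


Input: ijbcbd
Reading characters right to left:
  Position 5: 'd'
  Position 4: 'b'
  Position 3: 'c'
  Position 2: 'b'
  Position 1: 'j'
  Position 0: 'i'
Reversed: dbcbji

dbcbji


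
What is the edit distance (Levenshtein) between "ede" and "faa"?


Computing edit distance: "ede" -> "faa"
DP table:
           f    a    a
      0    1    2    3
  e   1    1    2    3
  d   2    2    2    3
  e   3    3    3    3
Edit distance = dp[3][3] = 3

3


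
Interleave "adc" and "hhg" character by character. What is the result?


Interleaving "adc" and "hhg":
  Position 0: 'a' from first, 'h' from second => "ah"
  Position 1: 'd' from first, 'h' from second => "dh"
  Position 2: 'c' from first, 'g' from second => "cg"
Result: ahdhcg

ahdhcg


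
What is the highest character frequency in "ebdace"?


Input: ebdace
Character counts:
  'a': 1
  'b': 1
  'c': 1
  'd': 1
  'e': 2
Maximum frequency: 2

2


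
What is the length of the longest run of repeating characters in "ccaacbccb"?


Input: "ccaacbccb"
Scanning for longest run:
  Position 1 ('c'): continues run of 'c', length=2
  Position 2 ('a'): new char, reset run to 1
  Position 3 ('a'): continues run of 'a', length=2
  Position 4 ('c'): new char, reset run to 1
  Position 5 ('b'): new char, reset run to 1
  Position 6 ('c'): new char, reset run to 1
  Position 7 ('c'): continues run of 'c', length=2
  Position 8 ('b'): new char, reset run to 1
Longest run: 'c' with length 2

2


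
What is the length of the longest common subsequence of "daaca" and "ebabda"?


LCS of "daaca" and "ebabda"
DP table:
           e    b    a    b    d    a
      0    0    0    0    0    0    0
  d   0    0    0    0    0    1    1
  a   0    0    0    1    1    1    2
  a   0    0    0    1    1    1    2
  c   0    0    0    1    1    1    2
  a   0    0    0    1    1    1    2
LCS length = dp[5][6] = 2

2


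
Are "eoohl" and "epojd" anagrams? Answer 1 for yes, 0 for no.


Strings: "eoohl", "epojd"
Sorted first:  ehloo
Sorted second: dejop
Differ at position 0: 'e' vs 'd' => not anagrams

0


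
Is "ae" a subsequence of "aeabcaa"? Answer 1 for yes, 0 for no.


Check if "ae" is a subsequence of "aeabcaa"
Greedy scan:
  Position 0 ('a'): matches sub[0] = 'a'
  Position 1 ('e'): matches sub[1] = 'e'
  Position 2 ('a'): no match needed
  Position 3 ('b'): no match needed
  Position 4 ('c'): no match needed
  Position 5 ('a'): no match needed
  Position 6 ('a'): no match needed
All 2 characters matched => is a subsequence

1


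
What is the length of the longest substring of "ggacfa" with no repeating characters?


Input: "ggacfa"
Sliding window (track last position of each char):
  Position 0 ('g'): window [0,0] length 1 -- new best
  Position 1 ('g'): repeat (last at 0), move window start to 1
  Position 1 ('g'): window [1,1] length 1
  Position 2 ('a'): window [1,2] length 2 -- new best
  Position 3 ('c'): window [1,3] length 3 -- new best
  Position 4 ('f'): window [1,4] length 4 -- new best
  Position 5 ('a'): repeat (last at 2), move window start to 3
  Position 5 ('a'): window [3,5] length 3
Longest substring with no repeats: "gacf" with length 4

4


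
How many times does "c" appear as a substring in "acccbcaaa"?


Searching for "c" in "acccbcaaa"
Scanning each position:
  Position 0: "a" => no
  Position 1: "c" => MATCH
  Position 2: "c" => MATCH
  Position 3: "c" => MATCH
  Position 4: "b" => no
  Position 5: "c" => MATCH
  Position 6: "a" => no
  Position 7: "a" => no
  Position 8: "a" => no
Total occurrences: 4

4


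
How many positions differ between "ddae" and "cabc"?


Comparing "ddae" and "cabc" position by position:
  Position 0: 'd' vs 'c' => DIFFER
  Position 1: 'd' vs 'a' => DIFFER
  Position 2: 'a' vs 'b' => DIFFER
  Position 3: 'e' vs 'c' => DIFFER
Positions that differ: 4

4


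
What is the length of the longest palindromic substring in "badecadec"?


Input: "badecadec"
Checking substrings for palindromes:
  No multi-char palindromic substrings found
Longest palindromic substring: "b" with length 1

1


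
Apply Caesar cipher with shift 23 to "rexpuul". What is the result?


Caesar cipher: shift "rexpuul" by 23
  'r' (pos 17) + 23 = pos 14 = 'o'
  'e' (pos 4) + 23 = pos 1 = 'b'
  'x' (pos 23) + 23 = pos 20 = 'u'
  'p' (pos 15) + 23 = pos 12 = 'm'
  'u' (pos 20) + 23 = pos 17 = 'r'
  'u' (pos 20) + 23 = pos 17 = 'r'
  'l' (pos 11) + 23 = pos 8 = 'i'
Result: obumrri

obumrri


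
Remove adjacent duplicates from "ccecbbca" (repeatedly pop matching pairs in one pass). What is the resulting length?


Input: ccecbbca
Stack-based adjacent duplicate removal:
  Read 'c': push. Stack: c
  Read 'c': matches stack top 'c' => pop. Stack: (empty)
  Read 'e': push. Stack: e
  Read 'c': push. Stack: ec
  Read 'b': push. Stack: ecb
  Read 'b': matches stack top 'b' => pop. Stack: ec
  Read 'c': matches stack top 'c' => pop. Stack: e
  Read 'a': push. Stack: ea
Final stack: "ea" (length 2)

2


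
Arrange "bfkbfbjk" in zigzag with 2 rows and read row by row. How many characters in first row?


Zigzag "bfkbfbjk" into 2 rows:
Placing characters:
  'b' => row 0
  'f' => row 1
  'k' => row 0
  'b' => row 1
  'f' => row 0
  'b' => row 1
  'j' => row 0
  'k' => row 1
Rows:
  Row 0: "bkfj"
  Row 1: "fbbk"
First row length: 4

4


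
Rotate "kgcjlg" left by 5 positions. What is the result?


Input: "kgcjlg", rotate left by 5
First 5 characters: "kgcjl"
Remaining characters: "g"
Concatenate remaining + first: "g" + "kgcjl" = "gkgcjl"

gkgcjl


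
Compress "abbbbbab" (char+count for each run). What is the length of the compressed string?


Input: abbbbbab
Runs:
  'a' x 1 => "a1"
  'b' x 5 => "b5"
  'a' x 1 => "a1"
  'b' x 1 => "b1"
Compressed: "a1b5a1b1"
Compressed length: 8

8


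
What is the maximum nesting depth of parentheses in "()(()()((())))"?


Input: "()(()()((())))"
Tracking depth:
  Position 0 '(': depth becomes 1
  Position 1 ')': depth becomes 0
  Position 2 '(': depth becomes 1
  Position 3 '(': depth becomes 2
  Position 4 ')': depth becomes 1
  Position 5 '(': depth becomes 2
  Position 6 ')': depth becomes 1
  Position 7 '(': depth becomes 2
  Position 8 '(': depth becomes 3
  Position 9 '(': depth becomes 4
  Position 10 ')': depth becomes 3
  Position 11 ')': depth becomes 2
  Position 12 ')': depth becomes 1
  Position 13 ')': depth becomes 0
Maximum depth reached: 4

4


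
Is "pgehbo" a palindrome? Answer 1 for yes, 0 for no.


Input: pgehbo
Reversed: obhegp
  Compare pos 0 ('p') with pos 5 ('o'): MISMATCH
  Compare pos 1 ('g') with pos 4 ('b'): MISMATCH
  Compare pos 2 ('e') with pos 3 ('h'): MISMATCH
Result: not a palindrome

0


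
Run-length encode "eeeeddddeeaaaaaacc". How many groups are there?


Input: eeeeddddeeaaaaaacc
Scanning for consecutive runs:
  Group 1: 'e' x 4 (positions 0-3)
  Group 2: 'd' x 4 (positions 4-7)
  Group 3: 'e' x 2 (positions 8-9)
  Group 4: 'a' x 6 (positions 10-15)
  Group 5: 'c' x 2 (positions 16-17)
Total groups: 5

5


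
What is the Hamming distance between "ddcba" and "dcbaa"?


Comparing "ddcba" and "dcbaa" position by position:
  Position 0: 'd' vs 'd' => same
  Position 1: 'd' vs 'c' => differ
  Position 2: 'c' vs 'b' => differ
  Position 3: 'b' vs 'a' => differ
  Position 4: 'a' vs 'a' => same
Total differences (Hamming distance): 3

3


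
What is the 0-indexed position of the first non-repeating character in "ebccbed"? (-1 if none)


Input: ebccbed
Character frequencies:
  'b': 2
  'c': 2
  'd': 1
  'e': 2
Scanning left to right for freq == 1:
  Position 0 ('e'): freq=2, skip
  Position 1 ('b'): freq=2, skip
  Position 2 ('c'): freq=2, skip
  Position 3 ('c'): freq=2, skip
  Position 4 ('b'): freq=2, skip
  Position 5 ('e'): freq=2, skip
  Position 6 ('d'): unique! => answer = 6

6


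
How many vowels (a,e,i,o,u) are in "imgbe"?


Input: imgbe
Checking each character:
  'i' at position 0: vowel (running total: 1)
  'm' at position 1: consonant
  'g' at position 2: consonant
  'b' at position 3: consonant
  'e' at position 4: vowel (running total: 2)
Total vowels: 2

2


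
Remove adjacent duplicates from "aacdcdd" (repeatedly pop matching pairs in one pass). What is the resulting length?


Input: aacdcdd
Stack-based adjacent duplicate removal:
  Read 'a': push. Stack: a
  Read 'a': matches stack top 'a' => pop. Stack: (empty)
  Read 'c': push. Stack: c
  Read 'd': push. Stack: cd
  Read 'c': push. Stack: cdc
  Read 'd': push. Stack: cdcd
  Read 'd': matches stack top 'd' => pop. Stack: cdc
Final stack: "cdc" (length 3)

3


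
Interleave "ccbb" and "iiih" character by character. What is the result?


Interleaving "ccbb" and "iiih":
  Position 0: 'c' from first, 'i' from second => "ci"
  Position 1: 'c' from first, 'i' from second => "ci"
  Position 2: 'b' from first, 'i' from second => "bi"
  Position 3: 'b' from first, 'h' from second => "bh"
Result: cicibibh

cicibibh


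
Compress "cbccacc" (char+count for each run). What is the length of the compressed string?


Input: cbccacc
Runs:
  'c' x 1 => "c1"
  'b' x 1 => "b1"
  'c' x 2 => "c2"
  'a' x 1 => "a1"
  'c' x 2 => "c2"
Compressed: "c1b1c2a1c2"
Compressed length: 10

10


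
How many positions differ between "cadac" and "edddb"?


Comparing "cadac" and "edddb" position by position:
  Position 0: 'c' vs 'e' => DIFFER
  Position 1: 'a' vs 'd' => DIFFER
  Position 2: 'd' vs 'd' => same
  Position 3: 'a' vs 'd' => DIFFER
  Position 4: 'c' vs 'b' => DIFFER
Positions that differ: 4

4


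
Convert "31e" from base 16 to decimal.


Input: "31e" in base 16
Positional expansion:
  Digit '3' (value 3) x 16^2 = 768
  Digit '1' (value 1) x 16^1 = 16
  Digit 'e' (value 14) x 16^0 = 14
Sum = 798

798


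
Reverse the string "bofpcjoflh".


Input: bofpcjoflh
Reading characters right to left:
  Position 9: 'h'
  Position 8: 'l'
  Position 7: 'f'
  Position 6: 'o'
  Position 5: 'j'
  Position 4: 'c'
  Position 3: 'p'
  Position 2: 'f'
  Position 1: 'o'
  Position 0: 'b'
Reversed: hlfojcpfob

hlfojcpfob


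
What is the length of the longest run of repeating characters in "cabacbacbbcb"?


Input: "cabacbacbbcb"
Scanning for longest run:
  Position 1 ('a'): new char, reset run to 1
  Position 2 ('b'): new char, reset run to 1
  Position 3 ('a'): new char, reset run to 1
  Position 4 ('c'): new char, reset run to 1
  Position 5 ('b'): new char, reset run to 1
  Position 6 ('a'): new char, reset run to 1
  Position 7 ('c'): new char, reset run to 1
  Position 8 ('b'): new char, reset run to 1
  Position 9 ('b'): continues run of 'b', length=2
  Position 10 ('c'): new char, reset run to 1
  Position 11 ('b'): new char, reset run to 1
Longest run: 'b' with length 2

2


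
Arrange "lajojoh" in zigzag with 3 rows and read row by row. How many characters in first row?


Zigzag "lajojoh" into 3 rows:
Placing characters:
  'l' => row 0
  'a' => row 1
  'j' => row 2
  'o' => row 1
  'j' => row 0
  'o' => row 1
  'h' => row 2
Rows:
  Row 0: "lj"
  Row 1: "aoo"
  Row 2: "jh"
First row length: 2

2


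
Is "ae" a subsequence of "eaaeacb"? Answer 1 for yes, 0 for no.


Check if "ae" is a subsequence of "eaaeacb"
Greedy scan:
  Position 0 ('e'): no match needed
  Position 1 ('a'): matches sub[0] = 'a'
  Position 2 ('a'): no match needed
  Position 3 ('e'): matches sub[1] = 'e'
  Position 4 ('a'): no match needed
  Position 5 ('c'): no match needed
  Position 6 ('b'): no match needed
All 2 characters matched => is a subsequence

1


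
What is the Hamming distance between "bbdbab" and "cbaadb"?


Comparing "bbdbab" and "cbaadb" position by position:
  Position 0: 'b' vs 'c' => differ
  Position 1: 'b' vs 'b' => same
  Position 2: 'd' vs 'a' => differ
  Position 3: 'b' vs 'a' => differ
  Position 4: 'a' vs 'd' => differ
  Position 5: 'b' vs 'b' => same
Total differences (Hamming distance): 4

4


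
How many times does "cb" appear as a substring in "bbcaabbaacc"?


Searching for "cb" in "bbcaabbaacc"
Scanning each position:
  Position 0: "bb" => no
  Position 1: "bc" => no
  Position 2: "ca" => no
  Position 3: "aa" => no
  Position 4: "ab" => no
  Position 5: "bb" => no
  Position 6: "ba" => no
  Position 7: "aa" => no
  Position 8: "ac" => no
  Position 9: "cc" => no
Total occurrences: 0

0


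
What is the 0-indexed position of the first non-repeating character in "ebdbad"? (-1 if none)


Input: ebdbad
Character frequencies:
  'a': 1
  'b': 2
  'd': 2
  'e': 1
Scanning left to right for freq == 1:
  Position 0 ('e'): unique! => answer = 0

0


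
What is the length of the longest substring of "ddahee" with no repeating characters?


Input: "ddahee"
Sliding window (track last position of each char):
  Position 0 ('d'): window [0,0] length 1 -- new best
  Position 1 ('d'): repeat (last at 0), move window start to 1
  Position 1 ('d'): window [1,1] length 1
  Position 2 ('a'): window [1,2] length 2 -- new best
  Position 3 ('h'): window [1,3] length 3 -- new best
  Position 4 ('e'): window [1,4] length 4 -- new best
  Position 5 ('e'): repeat (last at 4), move window start to 5
  Position 5 ('e'): window [5,5] length 1
Longest substring with no repeats: "dahe" with length 4

4


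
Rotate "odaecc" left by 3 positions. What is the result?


Input: "odaecc", rotate left by 3
First 3 characters: "oda"
Remaining characters: "ecc"
Concatenate remaining + first: "ecc" + "oda" = "eccoda"

eccoda


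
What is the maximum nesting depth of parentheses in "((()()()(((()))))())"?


Input: "((()()()(((()))))())"
Tracking depth:
  Position 0 '(': depth becomes 1
  Position 1 '(': depth becomes 2
  Position 2 '(': depth becomes 3
  Position 3 ')': depth becomes 2
  Position 4 '(': depth becomes 3
  Position 5 ')': depth becomes 2
  Position 6 '(': depth becomes 3
  Position 7 ')': depth becomes 2
  Position 8 '(': depth becomes 3
  Position 9 '(': depth becomes 4
  Position 10 '(': depth becomes 5
  Position 11 '(': depth becomes 6
  Position 12 ')': depth becomes 5
  Position 13 ')': depth becomes 4
  Position 14 ')': depth becomes 3
  Position 15 ')': depth becomes 2
  Position 16 ')': depth becomes 1
  Position 17 '(': depth becomes 2
  Position 18 ')': depth becomes 1
  Position 19 ')': depth becomes 0
Maximum depth reached: 6

6


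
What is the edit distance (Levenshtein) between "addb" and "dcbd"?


Computing edit distance: "addb" -> "dcbd"
DP table:
           d    c    b    d
      0    1    2    3    4
  a   1    1    2    3    4
  d   2    1    2    3    3
  d   3    2    2    3    3
  b   4    3    3    2    3
Edit distance = dp[4][4] = 3

3


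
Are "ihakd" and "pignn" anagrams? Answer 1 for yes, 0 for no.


Strings: "ihakd", "pignn"
Sorted first:  adhik
Sorted second: ginnp
Differ at position 0: 'a' vs 'g' => not anagrams

0


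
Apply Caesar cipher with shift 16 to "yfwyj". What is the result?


Caesar cipher: shift "yfwyj" by 16
  'y' (pos 24) + 16 = pos 14 = 'o'
  'f' (pos 5) + 16 = pos 21 = 'v'
  'w' (pos 22) + 16 = pos 12 = 'm'
  'y' (pos 24) + 16 = pos 14 = 'o'
  'j' (pos 9) + 16 = pos 25 = 'z'
Result: ovmoz

ovmoz


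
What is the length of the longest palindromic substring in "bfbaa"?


Input: "bfbaa"
Checking substrings for palindromes:
  [0:3] "bfb" (len 3) => palindrome
  [3:5] "aa" (len 2) => palindrome
Longest palindromic substring: "bfb" with length 3

3


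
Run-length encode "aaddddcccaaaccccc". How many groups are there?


Input: aaddddcccaaaccccc
Scanning for consecutive runs:
  Group 1: 'a' x 2 (positions 0-1)
  Group 2: 'd' x 4 (positions 2-5)
  Group 3: 'c' x 3 (positions 6-8)
  Group 4: 'a' x 3 (positions 9-11)
  Group 5: 'c' x 5 (positions 12-16)
Total groups: 5

5


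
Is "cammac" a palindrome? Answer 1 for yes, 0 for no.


Input: cammac
Reversed: cammac
  Compare pos 0 ('c') with pos 5 ('c'): match
  Compare pos 1 ('a') with pos 4 ('a'): match
  Compare pos 2 ('m') with pos 3 ('m'): match
Result: palindrome

1


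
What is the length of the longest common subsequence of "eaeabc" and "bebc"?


LCS of "eaeabc" and "bebc"
DP table:
           b    e    b    c
      0    0    0    0    0
  e   0    0    1    1    1
  a   0    0    1    1    1
  e   0    0    1    1    1
  a   0    0    1    1    1
  b   0    1    1    2    2
  c   0    1    1    2    3
LCS length = dp[6][4] = 3

3


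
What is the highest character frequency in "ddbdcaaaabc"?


Input: ddbdcaaaabc
Character counts:
  'a': 4
  'b': 2
  'c': 2
  'd': 3
Maximum frequency: 4

4


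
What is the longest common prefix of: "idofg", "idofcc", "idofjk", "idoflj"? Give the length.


Words: idofg, idofcc, idofjk, idoflj
  Position 0: all 'i' => match
  Position 1: all 'd' => match
  Position 2: all 'o' => match
  Position 3: all 'f' => match
  Position 4: ('g', 'c', 'j', 'l') => mismatch, stop
LCP = "idof" (length 4)

4


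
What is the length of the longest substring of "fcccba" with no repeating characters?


Input: "fcccba"
Sliding window (track last position of each char):
  Position 0 ('f'): window [0,0] length 1 -- new best
  Position 1 ('c'): window [0,1] length 2 -- new best
  Position 2 ('c'): repeat (last at 1), move window start to 2
  Position 2 ('c'): window [2,2] length 1
  Position 3 ('c'): repeat (last at 2), move window start to 3
  Position 3 ('c'): window [3,3] length 1
  Position 4 ('b'): window [3,4] length 2
  Position 5 ('a'): window [3,5] length 3 -- new best
Longest substring with no repeats: "cba" with length 3

3


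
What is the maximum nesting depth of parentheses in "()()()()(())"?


Input: "()()()()(())"
Tracking depth:
  Position 0 '(': depth becomes 1
  Position 1 ')': depth becomes 0
  Position 2 '(': depth becomes 1
  Position 3 ')': depth becomes 0
  Position 4 '(': depth becomes 1
  Position 5 ')': depth becomes 0
  Position 6 '(': depth becomes 1
  Position 7 ')': depth becomes 0
  Position 8 '(': depth becomes 1
  Position 9 '(': depth becomes 2
  Position 10 ')': depth becomes 1
  Position 11 ')': depth becomes 0
Maximum depth reached: 2

2


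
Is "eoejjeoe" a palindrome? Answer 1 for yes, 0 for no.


Input: eoejjeoe
Reversed: eoejjeoe
  Compare pos 0 ('e') with pos 7 ('e'): match
  Compare pos 1 ('o') with pos 6 ('o'): match
  Compare pos 2 ('e') with pos 5 ('e'): match
  Compare pos 3 ('j') with pos 4 ('j'): match
Result: palindrome

1


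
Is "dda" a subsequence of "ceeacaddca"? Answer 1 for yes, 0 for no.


Check if "dda" is a subsequence of "ceeacaddca"
Greedy scan:
  Position 0 ('c'): no match needed
  Position 1 ('e'): no match needed
  Position 2 ('e'): no match needed
  Position 3 ('a'): no match needed
  Position 4 ('c'): no match needed
  Position 5 ('a'): no match needed
  Position 6 ('d'): matches sub[0] = 'd'
  Position 7 ('d'): matches sub[1] = 'd'
  Position 8 ('c'): no match needed
  Position 9 ('a'): matches sub[2] = 'a'
All 3 characters matched => is a subsequence

1


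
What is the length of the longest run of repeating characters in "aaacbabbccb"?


Input: "aaacbabbccb"
Scanning for longest run:
  Position 1 ('a'): continues run of 'a', length=2
  Position 2 ('a'): continues run of 'a', length=3
  Position 3 ('c'): new char, reset run to 1
  Position 4 ('b'): new char, reset run to 1
  Position 5 ('a'): new char, reset run to 1
  Position 6 ('b'): new char, reset run to 1
  Position 7 ('b'): continues run of 'b', length=2
  Position 8 ('c'): new char, reset run to 1
  Position 9 ('c'): continues run of 'c', length=2
  Position 10 ('b'): new char, reset run to 1
Longest run: 'a' with length 3

3


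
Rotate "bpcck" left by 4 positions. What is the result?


Input: "bpcck", rotate left by 4
First 4 characters: "bpcc"
Remaining characters: "k"
Concatenate remaining + first: "k" + "bpcc" = "kbpcc"

kbpcc


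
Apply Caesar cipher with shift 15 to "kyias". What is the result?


Caesar cipher: shift "kyias" by 15
  'k' (pos 10) + 15 = pos 25 = 'z'
  'y' (pos 24) + 15 = pos 13 = 'n'
  'i' (pos 8) + 15 = pos 23 = 'x'
  'a' (pos 0) + 15 = pos 15 = 'p'
  's' (pos 18) + 15 = pos 7 = 'h'
Result: znxph

znxph


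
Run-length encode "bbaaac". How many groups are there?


Input: bbaaac
Scanning for consecutive runs:
  Group 1: 'b' x 2 (positions 0-1)
  Group 2: 'a' x 3 (positions 2-4)
  Group 3: 'c' x 1 (positions 5-5)
Total groups: 3

3


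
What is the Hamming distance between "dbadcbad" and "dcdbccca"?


Comparing "dbadcbad" and "dcdbccca" position by position:
  Position 0: 'd' vs 'd' => same
  Position 1: 'b' vs 'c' => differ
  Position 2: 'a' vs 'd' => differ
  Position 3: 'd' vs 'b' => differ
  Position 4: 'c' vs 'c' => same
  Position 5: 'b' vs 'c' => differ
  Position 6: 'a' vs 'c' => differ
  Position 7: 'd' vs 'a' => differ
Total differences (Hamming distance): 6

6


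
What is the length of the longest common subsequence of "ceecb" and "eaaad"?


LCS of "ceecb" and "eaaad"
DP table:
           e    a    a    a    d
      0    0    0    0    0    0
  c   0    0    0    0    0    0
  e   0    1    1    1    1    1
  e   0    1    1    1    1    1
  c   0    1    1    1    1    1
  b   0    1    1    1    1    1
LCS length = dp[5][5] = 1

1


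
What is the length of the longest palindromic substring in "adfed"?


Input: "adfed"
Checking substrings for palindromes:
  No multi-char palindromic substrings found
Longest palindromic substring: "a" with length 1

1


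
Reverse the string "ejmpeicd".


Input: ejmpeicd
Reading characters right to left:
  Position 7: 'd'
  Position 6: 'c'
  Position 5: 'i'
  Position 4: 'e'
  Position 3: 'p'
  Position 2: 'm'
  Position 1: 'j'
  Position 0: 'e'
Reversed: dciepmje

dciepmje


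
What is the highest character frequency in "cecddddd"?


Input: cecddddd
Character counts:
  'c': 2
  'd': 5
  'e': 1
Maximum frequency: 5

5


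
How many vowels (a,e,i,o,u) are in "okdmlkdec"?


Input: okdmlkdec
Checking each character:
  'o' at position 0: vowel (running total: 1)
  'k' at position 1: consonant
  'd' at position 2: consonant
  'm' at position 3: consonant
  'l' at position 4: consonant
  'k' at position 5: consonant
  'd' at position 6: consonant
  'e' at position 7: vowel (running total: 2)
  'c' at position 8: consonant
Total vowels: 2

2


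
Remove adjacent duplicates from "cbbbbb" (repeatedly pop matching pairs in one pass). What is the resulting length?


Input: cbbbbb
Stack-based adjacent duplicate removal:
  Read 'c': push. Stack: c
  Read 'b': push. Stack: cb
  Read 'b': matches stack top 'b' => pop. Stack: c
  Read 'b': push. Stack: cb
  Read 'b': matches stack top 'b' => pop. Stack: c
  Read 'b': push. Stack: cb
Final stack: "cb" (length 2)

2


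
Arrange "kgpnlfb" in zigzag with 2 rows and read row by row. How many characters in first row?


Zigzag "kgpnlfb" into 2 rows:
Placing characters:
  'k' => row 0
  'g' => row 1
  'p' => row 0
  'n' => row 1
  'l' => row 0
  'f' => row 1
  'b' => row 0
Rows:
  Row 0: "kplb"
  Row 1: "gnf"
First row length: 4

4


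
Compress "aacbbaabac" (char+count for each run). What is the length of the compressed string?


Input: aacbbaabac
Runs:
  'a' x 2 => "a2"
  'c' x 1 => "c1"
  'b' x 2 => "b2"
  'a' x 2 => "a2"
  'b' x 1 => "b1"
  'a' x 1 => "a1"
  'c' x 1 => "c1"
Compressed: "a2c1b2a2b1a1c1"
Compressed length: 14

14


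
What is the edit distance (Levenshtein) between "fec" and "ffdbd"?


Computing edit distance: "fec" -> "ffdbd"
DP table:
           f    f    d    b    d
      0    1    2    3    4    5
  f   1    0    1    2    3    4
  e   2    1    1    2    3    4
  c   3    2    2    2    3    4
Edit distance = dp[3][5] = 4

4


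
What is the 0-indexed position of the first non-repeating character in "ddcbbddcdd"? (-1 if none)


Input: ddcbbddcdd
Character frequencies:
  'b': 2
  'c': 2
  'd': 6
Scanning left to right for freq == 1:
  Position 0 ('d'): freq=6, skip
  Position 1 ('d'): freq=6, skip
  Position 2 ('c'): freq=2, skip
  Position 3 ('b'): freq=2, skip
  Position 4 ('b'): freq=2, skip
  Position 5 ('d'): freq=6, skip
  Position 6 ('d'): freq=6, skip
  Position 7 ('c'): freq=2, skip
  Position 8 ('d'): freq=6, skip
  Position 9 ('d'): freq=6, skip
  No unique character found => answer = -1

-1


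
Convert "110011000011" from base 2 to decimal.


Input: "110011000011" in base 2
Positional expansion:
  Digit '1' (value 1) x 2^11 = 2048
  Digit '1' (value 1) x 2^10 = 1024
  Digit '0' (value 0) x 2^9 = 0
  Digit '0' (value 0) x 2^8 = 0
  Digit '1' (value 1) x 2^7 = 128
  Digit '1' (value 1) x 2^6 = 64
  Digit '0' (value 0) x 2^5 = 0
  Digit '0' (value 0) x 2^4 = 0
  Digit '0' (value 0) x 2^3 = 0
  Digit '0' (value 0) x 2^2 = 0
  Digit '1' (value 1) x 2^1 = 2
  Digit '1' (value 1) x 2^0 = 1
Sum = 3267

3267


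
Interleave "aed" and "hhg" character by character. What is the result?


Interleaving "aed" and "hhg":
  Position 0: 'a' from first, 'h' from second => "ah"
  Position 1: 'e' from first, 'h' from second => "eh"
  Position 2: 'd' from first, 'g' from second => "dg"
Result: ahehdg

ahehdg


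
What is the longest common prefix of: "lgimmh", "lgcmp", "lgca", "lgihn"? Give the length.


Words: lgimmh, lgcmp, lgca, lgihn
  Position 0: all 'l' => match
  Position 1: all 'g' => match
  Position 2: ('i', 'c', 'c', 'i') => mismatch, stop
LCP = "lg" (length 2)

2


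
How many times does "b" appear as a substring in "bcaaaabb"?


Searching for "b" in "bcaaaabb"
Scanning each position:
  Position 0: "b" => MATCH
  Position 1: "c" => no
  Position 2: "a" => no
  Position 3: "a" => no
  Position 4: "a" => no
  Position 5: "a" => no
  Position 6: "b" => MATCH
  Position 7: "b" => MATCH
Total occurrences: 3

3
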